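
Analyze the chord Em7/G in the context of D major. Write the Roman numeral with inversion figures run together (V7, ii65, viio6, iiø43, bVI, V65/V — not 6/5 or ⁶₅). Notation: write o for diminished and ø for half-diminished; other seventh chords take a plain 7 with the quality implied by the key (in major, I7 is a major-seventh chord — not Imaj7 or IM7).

Stacked in thirds the chord is E-G-B-D: a minor seventh chord on E.
E is scale degree 2 in D major, and a minor seventh chord on that degree is written ii7.
With G in the bass the chord is in first inversion, so the figured bass is 65.

ii65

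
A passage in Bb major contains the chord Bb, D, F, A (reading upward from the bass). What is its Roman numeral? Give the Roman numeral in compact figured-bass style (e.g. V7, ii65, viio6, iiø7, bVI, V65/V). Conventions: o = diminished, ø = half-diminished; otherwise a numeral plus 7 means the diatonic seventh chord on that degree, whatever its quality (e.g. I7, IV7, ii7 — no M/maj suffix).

I7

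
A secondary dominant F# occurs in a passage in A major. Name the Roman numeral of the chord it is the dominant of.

ii

The chord is a major triad on F#.
A dominant resolves down a perfect fifth: F# → B. In A major, B is scale degree 2, i.e. ii.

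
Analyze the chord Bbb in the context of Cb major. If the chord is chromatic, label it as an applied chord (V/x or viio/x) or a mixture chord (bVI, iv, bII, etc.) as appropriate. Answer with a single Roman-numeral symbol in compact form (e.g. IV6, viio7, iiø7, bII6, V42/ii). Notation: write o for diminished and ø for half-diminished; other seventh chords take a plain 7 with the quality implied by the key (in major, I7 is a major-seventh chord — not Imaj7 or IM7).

Stacked in thirds the chord is Bbb-Db-Fb: a major triad on Bbb.
Bbb is the lowered seventh degree of Cb major (diatonic 7 would be Bb). This is a major triad on the lowered seventh degree (the subtonic), borrowed from the parallel minor.

bVII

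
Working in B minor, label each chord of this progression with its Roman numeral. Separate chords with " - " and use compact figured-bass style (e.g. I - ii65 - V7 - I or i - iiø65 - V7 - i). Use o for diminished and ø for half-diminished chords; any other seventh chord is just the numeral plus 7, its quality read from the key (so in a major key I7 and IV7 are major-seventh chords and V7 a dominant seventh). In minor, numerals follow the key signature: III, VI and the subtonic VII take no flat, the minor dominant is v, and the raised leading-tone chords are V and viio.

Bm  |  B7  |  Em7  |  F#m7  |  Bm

Bm: root B is the tonic; minor triad there is i.
B7: chromatic; B is V of iv, so V7/iv.
Em7: root E is the subdominant; minor seventh chord there is iv7.
F#m7: root F# is the dominant; minor seventh chord there is v7.
Bm has root B, degree 1 in B minor, so i.

i - V7/iv - iv7 - v7 - i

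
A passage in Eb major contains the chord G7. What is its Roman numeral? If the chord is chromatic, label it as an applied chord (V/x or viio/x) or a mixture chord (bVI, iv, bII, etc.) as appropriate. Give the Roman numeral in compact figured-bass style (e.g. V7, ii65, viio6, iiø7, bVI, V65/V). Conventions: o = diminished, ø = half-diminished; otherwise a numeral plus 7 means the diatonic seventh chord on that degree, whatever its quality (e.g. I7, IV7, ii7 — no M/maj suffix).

V7/vi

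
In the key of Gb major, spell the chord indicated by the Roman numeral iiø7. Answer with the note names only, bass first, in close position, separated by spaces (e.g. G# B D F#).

Ab Cb Ebb Gb

iiø7 is the half-diminished supertonic seventh, borrowed from the parallel minor. In Gb major that root is Ab.
So the chord is Ab-Cb-Ebb-Gb.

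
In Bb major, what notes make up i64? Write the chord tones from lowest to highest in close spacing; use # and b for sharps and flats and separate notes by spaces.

i64 is the minor tonic, borrowed from the parallel minor. In Bb major that root is Bb.
So the chord is Bb-Db-F, a minor triad.
The figured bass 64 indicates second inversion, placing the fifth (F) in the bass: F-Bb-Db.

F Bb Db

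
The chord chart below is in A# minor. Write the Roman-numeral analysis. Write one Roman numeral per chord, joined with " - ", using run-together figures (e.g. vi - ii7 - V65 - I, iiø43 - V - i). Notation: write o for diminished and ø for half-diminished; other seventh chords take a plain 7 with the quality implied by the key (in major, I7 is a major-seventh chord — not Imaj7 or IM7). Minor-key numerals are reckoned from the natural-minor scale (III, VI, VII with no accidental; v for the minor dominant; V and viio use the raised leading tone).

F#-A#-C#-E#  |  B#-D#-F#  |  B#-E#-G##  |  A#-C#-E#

VI7 - iio - V64 - i

F#-A#-C#-E#: root F# is the submediant; major seventh chord there is VI7.
B#-D#-F#: diminished triad on B# = scale degree 2 → iio.
B#-E#-G##: major triad on E# = scale degree 5 → V64.
A#-C#-E#: minor triad on A# = scale degree 1 → i.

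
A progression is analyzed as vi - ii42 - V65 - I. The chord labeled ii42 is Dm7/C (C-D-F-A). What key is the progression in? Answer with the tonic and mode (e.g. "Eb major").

C major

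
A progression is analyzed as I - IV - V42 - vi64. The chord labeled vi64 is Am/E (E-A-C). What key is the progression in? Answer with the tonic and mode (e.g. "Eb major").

C major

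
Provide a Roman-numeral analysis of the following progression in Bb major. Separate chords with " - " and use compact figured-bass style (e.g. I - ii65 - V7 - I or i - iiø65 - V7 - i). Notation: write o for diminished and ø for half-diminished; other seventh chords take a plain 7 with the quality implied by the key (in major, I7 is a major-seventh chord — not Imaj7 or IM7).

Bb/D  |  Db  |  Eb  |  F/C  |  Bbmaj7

I6 - bIII - IV - V64 - I7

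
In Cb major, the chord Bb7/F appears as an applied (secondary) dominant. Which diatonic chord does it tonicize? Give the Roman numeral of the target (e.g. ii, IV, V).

The chord is a dominant seventh chord on Bb.
A dominant resolves down a perfect fifth: Bb → Eb. In Cb major, Eb is scale degree 3, i.e. iii.

iii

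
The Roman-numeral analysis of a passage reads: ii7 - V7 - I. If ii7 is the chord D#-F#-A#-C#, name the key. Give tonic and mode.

The anchor chord is a minor seventh chord on D#, labeled ii7.
Counting down one scale step from D# places the tonic on C#; a minor seventh chord on degree 2 is diatonic only in major.

C# major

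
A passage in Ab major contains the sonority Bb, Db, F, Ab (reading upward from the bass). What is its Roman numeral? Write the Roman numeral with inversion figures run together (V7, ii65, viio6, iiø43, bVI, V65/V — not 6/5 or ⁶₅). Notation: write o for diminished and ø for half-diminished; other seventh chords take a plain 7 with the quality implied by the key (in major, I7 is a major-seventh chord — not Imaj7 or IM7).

ii7

Stacked in thirds the chord is Bb-Db-F-Ab: a minor seventh chord on Bb.
In Ab major, Bb is the supertonic; the diatonic minor seventh chord there is ii7.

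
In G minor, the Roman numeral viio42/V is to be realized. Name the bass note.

Bb

The applied chord viio42/V is rooted on C#: C#-E-G-Bb.
The figure 42 means third inversion — the seventh is in the bass.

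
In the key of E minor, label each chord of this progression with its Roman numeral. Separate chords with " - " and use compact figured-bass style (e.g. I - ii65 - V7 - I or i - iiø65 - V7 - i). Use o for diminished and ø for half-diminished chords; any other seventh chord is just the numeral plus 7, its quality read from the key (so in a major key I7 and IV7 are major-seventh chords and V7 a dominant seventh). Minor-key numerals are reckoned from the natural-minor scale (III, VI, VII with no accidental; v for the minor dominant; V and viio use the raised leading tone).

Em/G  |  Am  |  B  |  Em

Em/G: minor triad on E = scale degree 1 → i6.
Am has root A, degree 4 in E minor, so iv.
B: root B is the dominant; major triad there is V.
Em has root E, degree 1 in E minor, so i.

i6 - iv - V - i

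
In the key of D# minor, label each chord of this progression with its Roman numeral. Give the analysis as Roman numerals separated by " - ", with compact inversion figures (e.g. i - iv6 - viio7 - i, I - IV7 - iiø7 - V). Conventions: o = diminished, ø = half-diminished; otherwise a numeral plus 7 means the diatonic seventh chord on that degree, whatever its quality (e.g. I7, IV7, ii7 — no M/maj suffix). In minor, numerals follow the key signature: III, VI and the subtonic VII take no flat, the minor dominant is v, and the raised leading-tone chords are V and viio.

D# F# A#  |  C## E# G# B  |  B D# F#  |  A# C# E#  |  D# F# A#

D#-F#-A# has root D#, degree 1 in D# minor, so i.
C##-E#-G#-B has root C##, degree 7 in D# minor, so viio7.
B-D#-F# has root B, degree 6 in D# minor, so VI.
A#-C#-E#: root A# is the dominant; minor triad there is v.
D#-F#-A#: minor triad on D# = scale degree 1 → i.

i - viio7 - VI - v - i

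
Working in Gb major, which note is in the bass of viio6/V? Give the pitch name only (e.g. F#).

Eb

The applied chord viio6/V is rooted on C: C-Eb-Gb.
The figure 6 means first inversion — the third is in the bass.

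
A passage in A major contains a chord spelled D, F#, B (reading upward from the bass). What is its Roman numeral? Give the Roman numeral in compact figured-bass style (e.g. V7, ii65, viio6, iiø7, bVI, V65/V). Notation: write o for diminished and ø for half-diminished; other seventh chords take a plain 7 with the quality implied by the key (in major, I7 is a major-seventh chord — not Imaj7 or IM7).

ii6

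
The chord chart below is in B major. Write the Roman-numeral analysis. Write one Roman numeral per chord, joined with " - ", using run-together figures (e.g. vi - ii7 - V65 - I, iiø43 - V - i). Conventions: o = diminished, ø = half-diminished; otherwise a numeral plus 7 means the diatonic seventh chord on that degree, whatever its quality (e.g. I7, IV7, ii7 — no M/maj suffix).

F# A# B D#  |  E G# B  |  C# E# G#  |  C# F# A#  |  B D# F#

I43 - IV - V/V - V64 - I

F#-A#-B-D#: major seventh chord on B = scale degree 1 → I43.
E-G#-B has root E, degree 4 in B major, so IV.
C#-E#-G#: a major triad on C#, the applied dominant of V → V/V.
C#-F#-A# has root F#, degree 5 in B major, so V64.
B-D#-F#: major triad on B = scale degree 1 → I.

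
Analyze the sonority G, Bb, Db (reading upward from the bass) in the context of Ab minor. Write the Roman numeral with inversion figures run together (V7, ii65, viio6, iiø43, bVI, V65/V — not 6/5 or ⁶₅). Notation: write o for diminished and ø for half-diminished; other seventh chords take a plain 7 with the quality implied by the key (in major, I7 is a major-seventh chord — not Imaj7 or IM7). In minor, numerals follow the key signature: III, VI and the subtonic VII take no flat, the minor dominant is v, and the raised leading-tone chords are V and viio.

viio

Stacked in thirds the chord is G-Bb-Db: a diminished triad on G.
In Ab minor, G is the leading tone; the diatonic diminished triad there is viio.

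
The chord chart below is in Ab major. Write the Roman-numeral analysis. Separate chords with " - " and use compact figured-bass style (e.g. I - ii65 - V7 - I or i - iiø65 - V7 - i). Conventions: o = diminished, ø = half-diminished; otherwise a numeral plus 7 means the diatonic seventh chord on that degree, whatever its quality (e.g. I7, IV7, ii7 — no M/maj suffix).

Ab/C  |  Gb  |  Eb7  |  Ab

Ab/C has root Ab, degree 1 in Ab major, so I6.
Gb is non-diatonic — bVII, a mixture chord from Ab minor.
Eb7 has root Eb, degree 5 in Ab major, so V7.
Ab has root Ab, degree 1 in Ab major, so I.

I6 - bVII - V7 - I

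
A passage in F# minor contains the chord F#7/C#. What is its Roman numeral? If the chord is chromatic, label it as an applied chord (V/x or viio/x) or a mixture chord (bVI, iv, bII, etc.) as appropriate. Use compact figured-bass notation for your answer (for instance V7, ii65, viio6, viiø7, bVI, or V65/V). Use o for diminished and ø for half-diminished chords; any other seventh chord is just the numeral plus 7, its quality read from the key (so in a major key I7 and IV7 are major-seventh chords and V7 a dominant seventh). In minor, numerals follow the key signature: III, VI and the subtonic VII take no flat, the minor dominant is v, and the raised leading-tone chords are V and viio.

V43/iv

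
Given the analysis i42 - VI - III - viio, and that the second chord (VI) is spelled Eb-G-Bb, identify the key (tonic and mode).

G minor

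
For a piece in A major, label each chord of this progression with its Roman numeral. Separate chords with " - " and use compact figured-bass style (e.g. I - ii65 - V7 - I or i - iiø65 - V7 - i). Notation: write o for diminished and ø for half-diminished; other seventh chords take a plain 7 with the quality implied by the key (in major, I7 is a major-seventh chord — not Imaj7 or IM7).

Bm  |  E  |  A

ii - V - I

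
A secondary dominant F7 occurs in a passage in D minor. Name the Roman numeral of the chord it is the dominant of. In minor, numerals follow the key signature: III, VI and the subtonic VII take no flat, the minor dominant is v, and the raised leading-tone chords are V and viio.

The chord is a dominant seventh chord on F.
A dominant resolves down a perfect fifth: F → Bb. In D minor, Bb is scale degree 6, i.e. VI.

VI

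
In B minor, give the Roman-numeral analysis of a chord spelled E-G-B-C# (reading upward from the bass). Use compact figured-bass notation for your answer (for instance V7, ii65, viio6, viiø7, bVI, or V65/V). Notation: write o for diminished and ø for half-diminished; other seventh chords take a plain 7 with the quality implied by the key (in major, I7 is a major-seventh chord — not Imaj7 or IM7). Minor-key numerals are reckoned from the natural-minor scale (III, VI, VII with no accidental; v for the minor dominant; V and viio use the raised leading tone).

iiø65

The pitches C#-E-G-B form a half-diminished seventh chord rooted on C#.
In B minor, C# is the supertonic; the diatonic half-diminished seventh chord there is iiø7.
With E in the bass the chord is in first inversion, so the figured bass is 65.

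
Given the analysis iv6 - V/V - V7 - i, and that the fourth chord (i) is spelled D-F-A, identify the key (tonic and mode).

D minor

i is given as D-F-A — a minor triad with root D.
If D is scale degree 1 and the mode makes that degree carry a minor triad, the tonic is D and the mode is minor.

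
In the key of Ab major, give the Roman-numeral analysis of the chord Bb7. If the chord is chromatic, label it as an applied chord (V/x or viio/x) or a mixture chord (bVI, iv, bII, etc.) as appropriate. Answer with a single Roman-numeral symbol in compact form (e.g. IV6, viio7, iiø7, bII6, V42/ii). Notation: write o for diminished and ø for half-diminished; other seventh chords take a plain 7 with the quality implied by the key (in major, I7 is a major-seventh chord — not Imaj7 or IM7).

V7/V

The pitches Bb-D-F-Ab form a dominant seventh chord rooted on Bb.
Bb is not a diatonic chord root with this quality in Ab major, but it lies a perfect fifth above Eb (V), so the chord functions as an applied dominant of V.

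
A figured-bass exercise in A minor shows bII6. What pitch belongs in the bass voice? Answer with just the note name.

bII in A minor has root Bb; the chord is Bb-D-F.
The figure 6 means first inversion — the third is in the bass.

D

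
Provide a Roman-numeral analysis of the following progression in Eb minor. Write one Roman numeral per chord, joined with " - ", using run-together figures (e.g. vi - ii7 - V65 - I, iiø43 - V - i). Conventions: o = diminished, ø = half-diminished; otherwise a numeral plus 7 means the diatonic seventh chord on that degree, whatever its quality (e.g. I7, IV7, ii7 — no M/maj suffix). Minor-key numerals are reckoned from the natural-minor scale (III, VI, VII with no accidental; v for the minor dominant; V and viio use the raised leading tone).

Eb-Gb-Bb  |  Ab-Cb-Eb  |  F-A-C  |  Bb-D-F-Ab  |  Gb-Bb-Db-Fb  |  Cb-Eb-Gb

i - iv - V/V - V7 - V7/VI - VI

Eb-Gb-Bb has root Eb, degree 1 in Eb minor, so i.
Ab-Cb-Eb: root Ab is the subdominant; minor triad there is iv.
F-A-C: a major triad on F, the applied dominant of V → V/V.
Bb-D-F-Ab: dominant seventh chord on Bb = scale degree 5 → V7.
Gb-Bb-Db-Fb: a dominant seventh chord on Gb, the applied dominant of VI → V7/VI.
Cb-Eb-Gb: root Cb is the submediant; major triad there is VI.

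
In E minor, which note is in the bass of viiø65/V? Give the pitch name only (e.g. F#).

C#

The applied chord viiø65/V is rooted on A#: A#-C#-E-G#.
The figure 65 means first inversion — the third is in the bass.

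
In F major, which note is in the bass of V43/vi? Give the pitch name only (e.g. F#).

E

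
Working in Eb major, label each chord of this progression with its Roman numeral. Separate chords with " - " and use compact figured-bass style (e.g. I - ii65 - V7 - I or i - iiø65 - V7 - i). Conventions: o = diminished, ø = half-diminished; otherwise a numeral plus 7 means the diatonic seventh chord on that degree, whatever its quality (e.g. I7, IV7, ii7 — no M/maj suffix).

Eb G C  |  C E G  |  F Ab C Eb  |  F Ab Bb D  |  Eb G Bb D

Eb-G-C has root C, degree 6 in Eb major, so vi6.
C-E-G: a major triad on C, the applied dominant of ii → V/ii.
F-Ab-C-Eb: root F is the supertonic; minor seventh chord there is ii7.
F-Ab-Bb-D has root Bb, degree 5 in Eb major, so V43.
Eb-G-Bb-D: root Eb is the tonic; major seventh chord there is I7.

vi6 - V/ii - ii7 - V43 - I7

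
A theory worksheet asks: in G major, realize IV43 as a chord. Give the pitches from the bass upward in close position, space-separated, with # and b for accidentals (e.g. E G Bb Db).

G B C E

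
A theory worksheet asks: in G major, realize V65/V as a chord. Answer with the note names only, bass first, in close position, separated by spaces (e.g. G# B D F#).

The slash means an applied dominant: we want the dominant of V. In G major, V is D major, and its dominant is built on A.
Building a dominant seventh chord on A gives A-C#-E-G.
The figured bass 65 indicates first inversion, placing the third (C#) in the bass: C#-E-G-A.

C# E G A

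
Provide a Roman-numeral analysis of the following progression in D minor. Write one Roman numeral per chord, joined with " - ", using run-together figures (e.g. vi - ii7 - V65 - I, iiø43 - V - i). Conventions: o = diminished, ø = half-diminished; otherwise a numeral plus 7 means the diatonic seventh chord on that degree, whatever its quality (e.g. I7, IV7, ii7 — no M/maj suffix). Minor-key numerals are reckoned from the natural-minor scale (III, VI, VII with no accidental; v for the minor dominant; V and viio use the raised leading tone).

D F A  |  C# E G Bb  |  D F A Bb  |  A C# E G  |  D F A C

D-F-A: root D is the tonic; minor triad there is i.
C#-E-G-Bb: root C# is the leading tone; fully diminished seventh chord there is viio7.
D-F-A-Bb: major seventh chord on Bb = scale degree 6 → VI65.
A-C#-E-G: dominant seventh chord on A = scale degree 5 → V7.
D-F-A-C: root D is the tonic; minor seventh chord there is i7.

i - viio7 - VI65 - V7 - i7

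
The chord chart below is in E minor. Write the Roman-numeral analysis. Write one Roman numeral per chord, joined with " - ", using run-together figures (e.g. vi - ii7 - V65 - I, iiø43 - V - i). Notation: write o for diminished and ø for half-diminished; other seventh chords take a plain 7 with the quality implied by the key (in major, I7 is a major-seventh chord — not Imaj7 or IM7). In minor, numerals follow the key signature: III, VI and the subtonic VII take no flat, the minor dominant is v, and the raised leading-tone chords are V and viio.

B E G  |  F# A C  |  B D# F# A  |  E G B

B-E-G has root E, degree 1 in E minor, so i64.
F#-A-C: diminished triad on F# = scale degree 2 → iio.
B-D#-F#-A: root B is the dominant; dominant seventh chord there is V7.
E-G-B has root E, degree 1 in E minor, so i.

i64 - iio - V7 - i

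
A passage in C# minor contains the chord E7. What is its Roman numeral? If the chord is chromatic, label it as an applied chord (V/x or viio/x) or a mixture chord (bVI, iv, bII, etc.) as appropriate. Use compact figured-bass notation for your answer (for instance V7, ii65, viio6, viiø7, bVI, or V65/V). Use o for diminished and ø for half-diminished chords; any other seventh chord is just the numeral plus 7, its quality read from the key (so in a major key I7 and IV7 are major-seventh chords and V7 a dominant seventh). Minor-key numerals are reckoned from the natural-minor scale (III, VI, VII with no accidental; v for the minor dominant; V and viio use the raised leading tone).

V7/VI

The pitches E-G#-B-D form a dominant seventh chord rooted on E.
E is not a diatonic chord root with this quality in C# minor, but it lies a perfect fifth above A (VI), so the chord functions as an applied dominant of VI.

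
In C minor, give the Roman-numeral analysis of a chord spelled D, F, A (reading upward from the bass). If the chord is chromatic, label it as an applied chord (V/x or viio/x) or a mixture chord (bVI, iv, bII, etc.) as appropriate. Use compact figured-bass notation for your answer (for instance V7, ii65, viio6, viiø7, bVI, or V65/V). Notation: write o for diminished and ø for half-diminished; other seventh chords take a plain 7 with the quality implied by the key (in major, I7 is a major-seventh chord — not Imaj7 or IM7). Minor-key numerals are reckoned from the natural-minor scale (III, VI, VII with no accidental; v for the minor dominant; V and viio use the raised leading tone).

Stacked in thirds the chord is D-F-A: a minor triad on D.
D is the second degree of C minor. This is the minor supertonic, borrowed from the parallel major (the Dorian ii).

ii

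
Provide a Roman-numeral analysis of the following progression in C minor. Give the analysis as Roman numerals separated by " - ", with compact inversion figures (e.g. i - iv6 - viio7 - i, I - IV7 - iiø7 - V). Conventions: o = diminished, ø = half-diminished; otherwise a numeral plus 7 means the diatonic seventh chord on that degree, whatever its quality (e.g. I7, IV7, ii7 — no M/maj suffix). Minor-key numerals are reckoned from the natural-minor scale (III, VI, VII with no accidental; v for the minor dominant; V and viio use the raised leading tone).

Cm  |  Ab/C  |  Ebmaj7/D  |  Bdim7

i - VI6 - III42 - viio7

Cm has root C, degree 1 in C minor, so i.
Ab/C: major triad on Ab = scale degree 6 → VI6.
Ebmaj7/D: major seventh chord on Eb = scale degree 3 → III42.
Bdim7: root B is the leading tone; fully diminished seventh chord there is viio7.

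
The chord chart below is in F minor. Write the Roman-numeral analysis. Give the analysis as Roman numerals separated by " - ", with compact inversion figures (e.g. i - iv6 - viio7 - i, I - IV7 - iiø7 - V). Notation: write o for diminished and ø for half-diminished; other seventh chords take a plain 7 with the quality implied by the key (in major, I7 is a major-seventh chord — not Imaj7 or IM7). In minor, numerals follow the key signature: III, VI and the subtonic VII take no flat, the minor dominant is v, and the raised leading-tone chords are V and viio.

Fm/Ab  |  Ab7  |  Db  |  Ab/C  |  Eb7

i6 - V7/VI - VI - III6 - VII7

Fm/Ab has root F, degree 1 in F minor, so i6.
Ab7 is the secondary dominant of VI (dominant seventh chord on Ab): V7/VI.
Db has root Db, degree 6 in F minor, so VI.
Ab/C: root Ab is the mediant; major triad there is III6.
Eb7: root Eb is the subtonic; dominant seventh chord there is VII7.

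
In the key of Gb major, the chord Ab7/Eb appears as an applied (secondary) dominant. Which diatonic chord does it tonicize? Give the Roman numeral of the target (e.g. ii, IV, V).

V

The chord is a dominant seventh chord on Ab.
A dominant resolves down a perfect fifth: Ab → Db. In Gb major, Db is scale degree 5, i.e. V.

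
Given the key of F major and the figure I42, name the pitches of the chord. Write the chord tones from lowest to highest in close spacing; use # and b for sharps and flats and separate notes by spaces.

The numeral's case and figure indicate a major seventh chord. In F major its root, the tonic, is F.
Stacking thirds from F gives F-A-C-E.
With the 42 figure the chord is in third inversion; from the bass E upward in close position it reads E-F-A-C.

E F A C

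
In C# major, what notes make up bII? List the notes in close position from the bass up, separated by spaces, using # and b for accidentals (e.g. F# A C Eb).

Scale degree 2 in C# major is D#; lowering it a half step gives D. bII is the Neapolitan chord — a major triad on the lowered second degree.
So the chord is D-F#-A, a major triad.

D F# A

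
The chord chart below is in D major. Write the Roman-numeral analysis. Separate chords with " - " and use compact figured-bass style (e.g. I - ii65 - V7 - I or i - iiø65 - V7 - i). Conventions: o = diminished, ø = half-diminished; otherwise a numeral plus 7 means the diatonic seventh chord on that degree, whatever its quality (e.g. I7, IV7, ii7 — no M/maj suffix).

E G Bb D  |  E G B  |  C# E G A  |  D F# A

E-G-Bb-D is non-diatonic — iiø7, a mixture chord from D minor.
E-G-B: root E is the supertonic; minor triad there is ii.
C#-E-G-A: dominant seventh chord on A = scale degree 5 → V65.
D-F#-A: root D is the tonic; major triad there is I.

iiø7 - ii - V65 - I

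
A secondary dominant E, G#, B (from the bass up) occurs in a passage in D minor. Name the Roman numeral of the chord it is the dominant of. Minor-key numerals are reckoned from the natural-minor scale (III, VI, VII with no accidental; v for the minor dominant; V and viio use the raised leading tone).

The chord is a major triad on E.
A dominant resolves down a perfect fifth: E → A. In D minor, A is scale degree 5, i.e. V.

V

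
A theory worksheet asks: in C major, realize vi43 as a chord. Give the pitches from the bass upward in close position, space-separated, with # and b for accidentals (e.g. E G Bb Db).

E G A C

The numeral's case and figure indicate a minor seventh chord. In C major its root, scale degree 6, is A.
That chord is spelled A-C-E-G.
The figured bass 43 indicates second inversion, placing the fifth (E) in the bass: E-G-A-C.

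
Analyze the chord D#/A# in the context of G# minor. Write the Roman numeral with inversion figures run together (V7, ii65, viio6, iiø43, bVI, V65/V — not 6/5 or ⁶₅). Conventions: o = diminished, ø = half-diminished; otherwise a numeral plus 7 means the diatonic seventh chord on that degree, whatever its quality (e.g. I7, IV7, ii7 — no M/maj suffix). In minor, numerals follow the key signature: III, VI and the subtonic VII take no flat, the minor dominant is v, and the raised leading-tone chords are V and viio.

V64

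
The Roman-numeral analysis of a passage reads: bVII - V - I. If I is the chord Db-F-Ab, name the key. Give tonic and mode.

Db major

The chord Db is a major triad rooted on Db; its label is I.
If Db is scale degree 1 and the mode makes that degree carry a major triad, the tonic is Db and the mode is major.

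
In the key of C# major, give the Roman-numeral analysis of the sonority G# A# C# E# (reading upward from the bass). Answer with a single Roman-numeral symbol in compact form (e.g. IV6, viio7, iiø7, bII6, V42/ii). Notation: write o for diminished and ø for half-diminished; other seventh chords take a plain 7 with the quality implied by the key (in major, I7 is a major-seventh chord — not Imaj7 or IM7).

vi42

The pitches A#-C#-E#-G# form a minor seventh chord rooted on A#.
A# is scale degree 6 in C# major, and a minor seventh chord on that degree is written vi7.
With G# in the bass the chord is in third inversion, so the figured bass is 42.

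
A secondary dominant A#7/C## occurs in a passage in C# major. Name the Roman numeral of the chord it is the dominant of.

The chord is a dominant seventh chord on A#.
A dominant resolves down a perfect fifth: A# → D#. In C# major, D# is scale degree 2, i.e. ii.

ii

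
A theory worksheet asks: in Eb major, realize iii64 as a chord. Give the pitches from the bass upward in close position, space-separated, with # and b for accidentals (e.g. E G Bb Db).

D G Bb

The numeral's case and figure indicate a minor triad. In Eb major its root, the third degree, is G.
Stacking thirds from G gives G-Bb-D.
With the 64 figure the chord is in second inversion; from the bass D upward in close position it reads D-G-Bb.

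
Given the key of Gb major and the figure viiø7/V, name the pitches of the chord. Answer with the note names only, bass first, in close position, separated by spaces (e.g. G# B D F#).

The slash marks an applied leading-tone chord: viio of V. In Gb major, V is Db, so the leading tone to it is C, a half step below.
Building a half-diminished seventh chord on C gives C-Eb-Gb-Bb.

C Eb Gb Bb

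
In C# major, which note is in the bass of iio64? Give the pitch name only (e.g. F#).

iio in C# major has root D#; the chord is D#-F#-A.
The figure 64 means second inversion — the fifth is in the bass.

A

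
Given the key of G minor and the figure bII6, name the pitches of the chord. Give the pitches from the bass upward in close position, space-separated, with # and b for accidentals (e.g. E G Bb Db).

bII6 is the Neapolitan sixth — a major triad on the lowered second degree, here in its customary first inversion. In G minor that root is Ab.
So the chord is Ab-C-Eb, a major triad.
The figured bass 6 indicates first inversion, placing the third (C) in the bass: C-Eb-Ab.

C Eb Ab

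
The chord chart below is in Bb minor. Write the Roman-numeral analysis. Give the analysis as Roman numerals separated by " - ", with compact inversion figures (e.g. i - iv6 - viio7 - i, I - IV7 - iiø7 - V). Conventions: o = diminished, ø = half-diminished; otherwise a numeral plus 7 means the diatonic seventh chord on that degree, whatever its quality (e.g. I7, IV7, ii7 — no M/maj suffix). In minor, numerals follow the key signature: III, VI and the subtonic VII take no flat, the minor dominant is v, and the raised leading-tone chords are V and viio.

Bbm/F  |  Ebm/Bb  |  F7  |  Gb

i64 - iv64 - V7 - VI

Bbm/F: root Bb is the tonic; minor triad there is i64.
Ebm/Bb: root Eb is the subdominant; minor triad there is iv64.
F7: dominant seventh chord on F = scale degree 5 → V7.
Gb: root Gb is the submediant; major triad there is VI.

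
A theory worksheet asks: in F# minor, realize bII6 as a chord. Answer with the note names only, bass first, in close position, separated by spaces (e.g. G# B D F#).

B D G

bII6 is the Neapolitan sixth — a major triad on the lowered second degree, here in its customary first inversion. In F# minor that root is G.
So the chord is G-B-D.
With the 6 figure the chord is in first inversion; from the bass B upward in close position it reads B-D-G.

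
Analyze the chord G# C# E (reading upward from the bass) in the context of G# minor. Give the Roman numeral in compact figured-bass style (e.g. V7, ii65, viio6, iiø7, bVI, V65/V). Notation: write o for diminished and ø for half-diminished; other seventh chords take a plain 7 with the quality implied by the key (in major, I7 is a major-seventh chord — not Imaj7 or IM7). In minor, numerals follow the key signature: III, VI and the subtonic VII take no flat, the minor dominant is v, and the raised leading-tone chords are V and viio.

iv64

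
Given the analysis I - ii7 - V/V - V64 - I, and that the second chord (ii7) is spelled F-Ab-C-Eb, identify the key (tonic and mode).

Eb major

The chord Fm7 is a minor seventh chord rooted on F; its label is ii7.
If F is scale degree 2 and the mode makes that degree carry a minor seventh chord, the tonic is Eb and the mode is major.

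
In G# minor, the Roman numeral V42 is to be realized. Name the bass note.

V in G# minor has root D#; the chord is D#-F##-A#-C#.
The figure 42 means third inversion — the seventh is in the bass.

C#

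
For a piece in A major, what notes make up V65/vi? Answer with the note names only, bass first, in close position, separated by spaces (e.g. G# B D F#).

E# G# B C#

The slash means an applied dominant: we want the dominant of vi. In A major, vi is F# minor, and its dominant is built on C#.
Building a dominant seventh chord on C# gives C#-E#-G#-B.
The figured bass 65 indicates first inversion, placing the third (E#) in the bass: E#-G#-B-C#.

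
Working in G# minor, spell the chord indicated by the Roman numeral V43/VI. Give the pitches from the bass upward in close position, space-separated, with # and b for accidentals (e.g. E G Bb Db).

F# A B D#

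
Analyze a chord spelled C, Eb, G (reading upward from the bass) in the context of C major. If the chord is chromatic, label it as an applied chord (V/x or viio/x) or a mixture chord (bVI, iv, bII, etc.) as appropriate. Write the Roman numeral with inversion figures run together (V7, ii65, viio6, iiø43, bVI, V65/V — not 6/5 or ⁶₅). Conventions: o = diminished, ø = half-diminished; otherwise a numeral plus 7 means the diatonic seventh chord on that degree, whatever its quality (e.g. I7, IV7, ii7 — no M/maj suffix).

i

The pitches C-Eb-G form a minor triad rooted on C.
C is the first degree of C major. This is the minor tonic, borrowed from the parallel minor.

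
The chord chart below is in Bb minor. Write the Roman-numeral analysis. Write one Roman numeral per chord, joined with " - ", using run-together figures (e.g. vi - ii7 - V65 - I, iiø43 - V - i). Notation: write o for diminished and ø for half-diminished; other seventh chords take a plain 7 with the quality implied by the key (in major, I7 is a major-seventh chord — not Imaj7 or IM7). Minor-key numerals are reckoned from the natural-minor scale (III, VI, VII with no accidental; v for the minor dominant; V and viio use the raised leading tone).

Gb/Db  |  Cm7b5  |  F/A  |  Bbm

VI64 - iiø7 - V6 - i

Gb/Db: major triad on Gb = scale degree 6 → VI64.
Cm7b5 has root C, degree 2 in Bb minor, so iiø7.
F/A has root F, degree 5 in Bb minor, so V6.
Bbm: root Bb is the tonic; minor triad there is i.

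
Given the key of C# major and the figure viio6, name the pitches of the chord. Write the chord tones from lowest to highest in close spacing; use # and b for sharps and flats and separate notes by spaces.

D# F# B#

The numeral's case and figure indicate a diminished triad. In C# major its root, scale degree 7, is B#.
Stacking thirds from B# gives B#-D#-F#.
The figured bass 6 indicates first inversion, placing the third (D#) in the bass: D#-F#-B#.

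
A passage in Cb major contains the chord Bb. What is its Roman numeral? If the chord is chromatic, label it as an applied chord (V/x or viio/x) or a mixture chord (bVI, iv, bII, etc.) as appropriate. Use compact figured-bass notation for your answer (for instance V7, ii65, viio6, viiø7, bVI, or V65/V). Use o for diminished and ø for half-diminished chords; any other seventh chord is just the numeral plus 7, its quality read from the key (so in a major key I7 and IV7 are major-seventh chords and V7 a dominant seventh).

V/iii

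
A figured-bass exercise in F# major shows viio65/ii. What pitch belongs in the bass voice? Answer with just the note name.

The applied chord viio65/ii is rooted on F##: F##-A#-C#-E.
The figure 65 means first inversion — the third is in the bass.

A#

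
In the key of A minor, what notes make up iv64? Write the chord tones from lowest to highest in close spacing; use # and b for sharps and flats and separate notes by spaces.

The numeral's case and figure indicate a minor triad. In A minor its root, the fourth degree, is D.
Stacking thirds from D gives D-F-A.
The figured bass 64 indicates second inversion, placing the fifth (A) in the bass: A-D-F.

A D F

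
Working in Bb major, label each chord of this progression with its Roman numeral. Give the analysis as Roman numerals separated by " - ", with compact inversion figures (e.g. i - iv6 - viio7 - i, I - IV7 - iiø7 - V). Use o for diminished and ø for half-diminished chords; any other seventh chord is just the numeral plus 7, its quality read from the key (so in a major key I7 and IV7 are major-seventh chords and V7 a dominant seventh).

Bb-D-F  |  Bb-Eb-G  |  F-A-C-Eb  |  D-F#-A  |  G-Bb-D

I - IV64 - V7 - V/vi - vi

Bb-D-F: root Bb is the tonic; major triad there is I.
Bb-Eb-G: major triad on Eb = scale degree 4 → IV64.
F-A-C-Eb has root F, degree 5 in Bb major, so V7.
D-F#-A: a major triad on D, the applied dominant of vi → V/vi.
G-Bb-D: minor triad on G = scale degree 6 → vi.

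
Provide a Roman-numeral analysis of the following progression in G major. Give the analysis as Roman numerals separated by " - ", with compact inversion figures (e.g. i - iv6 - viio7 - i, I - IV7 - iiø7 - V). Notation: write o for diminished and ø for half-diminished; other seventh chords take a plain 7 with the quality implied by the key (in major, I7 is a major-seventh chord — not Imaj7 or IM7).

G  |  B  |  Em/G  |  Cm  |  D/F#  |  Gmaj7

I - V/vi - vi6 - iv - V6 - I7

G has root G, degree 1 in G major, so I.
B: a major triad on B, the applied dominant of vi → V/vi.
Em/G: minor triad on E = scale degree 6 → vi6.
Cm is non-diatonic — iv, a mixture chord from G minor.
D/F# has root D, degree 5 in G major, so V6.
Gmaj7: major seventh chord on G = scale degree 1 → I7.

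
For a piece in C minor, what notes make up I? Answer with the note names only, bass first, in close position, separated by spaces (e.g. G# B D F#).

Scale degree 1 in C minor is C; here the chord built on it is altered to a major triad. I is the major tonic (Picardy third), borrowed from the parallel major.
So the chord is C-E-G, a major triad.

C E G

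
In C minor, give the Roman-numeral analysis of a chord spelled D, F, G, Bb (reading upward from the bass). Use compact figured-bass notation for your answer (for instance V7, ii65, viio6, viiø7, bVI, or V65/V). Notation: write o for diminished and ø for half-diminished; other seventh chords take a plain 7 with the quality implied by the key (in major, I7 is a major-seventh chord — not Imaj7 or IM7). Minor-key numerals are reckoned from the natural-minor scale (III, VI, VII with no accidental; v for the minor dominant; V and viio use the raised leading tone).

Stacked in thirds the chord is G-Bb-D-F: a minor seventh chord on G.
G is scale degree 5 in C minor, and a minor seventh chord on that degree is written v7.
With D in the bass the chord is in second inversion, so the figured bass is 43.

v43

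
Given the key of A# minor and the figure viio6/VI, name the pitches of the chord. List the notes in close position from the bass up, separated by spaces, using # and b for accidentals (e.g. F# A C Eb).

G# B E#

viio6/VI is a secondary leading-tone chord. The target VI is F# in A# minor; the applied chord is rooted a semitone below, on E#.
Building a diminished triad on E# gives E#-G#-B.
The figured bass 6 indicates first inversion, placing the third (G#) in the bass: G#-B-E#.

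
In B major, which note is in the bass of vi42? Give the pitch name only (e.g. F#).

F#

vi in B major has root G#; the chord is G#-B-D#-F#.
The figure 42 means third inversion — the seventh is in the bass.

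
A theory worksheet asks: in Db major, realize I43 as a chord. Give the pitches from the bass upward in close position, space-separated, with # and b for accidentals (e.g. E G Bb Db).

Ab C Db F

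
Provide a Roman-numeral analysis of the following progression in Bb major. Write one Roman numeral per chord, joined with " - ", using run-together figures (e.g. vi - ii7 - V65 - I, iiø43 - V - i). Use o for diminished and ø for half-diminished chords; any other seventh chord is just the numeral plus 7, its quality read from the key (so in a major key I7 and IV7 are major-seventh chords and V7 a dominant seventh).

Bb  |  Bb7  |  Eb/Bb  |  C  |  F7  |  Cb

I - V7/IV - IV64 - V/V - V7 - bII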